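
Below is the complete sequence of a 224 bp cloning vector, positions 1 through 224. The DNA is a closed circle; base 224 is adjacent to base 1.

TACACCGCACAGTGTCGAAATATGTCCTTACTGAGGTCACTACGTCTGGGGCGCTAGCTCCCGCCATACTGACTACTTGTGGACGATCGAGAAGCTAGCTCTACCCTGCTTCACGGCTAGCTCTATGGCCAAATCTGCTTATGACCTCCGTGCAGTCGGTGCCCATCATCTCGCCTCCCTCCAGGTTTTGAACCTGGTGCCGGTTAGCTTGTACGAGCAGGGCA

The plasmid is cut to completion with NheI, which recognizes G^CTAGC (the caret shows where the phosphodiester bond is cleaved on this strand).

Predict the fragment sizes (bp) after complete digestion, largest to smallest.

NheI sites (GCTAGC) start at positions 53, 94, 116.
NheI cuts after the first base of each site, so after positions 53, 94, 116.
Circular molecule, 3 cuts → 3 fragments:
  54–94 → 41 bp
  95–116 → 22 bp
  117–224 then 1–53 → 108 + 53 = 161 bp
Sorted largest to smallest: 161, 41, 22 bp.

161, 41, 22 bp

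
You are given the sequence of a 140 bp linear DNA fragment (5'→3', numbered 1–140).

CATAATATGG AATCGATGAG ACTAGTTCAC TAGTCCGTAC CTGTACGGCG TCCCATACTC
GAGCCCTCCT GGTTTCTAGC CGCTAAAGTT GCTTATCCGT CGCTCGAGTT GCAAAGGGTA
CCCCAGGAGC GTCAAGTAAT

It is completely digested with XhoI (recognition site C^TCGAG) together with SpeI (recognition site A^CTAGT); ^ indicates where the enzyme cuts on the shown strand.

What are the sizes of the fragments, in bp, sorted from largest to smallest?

45, 37, 29, 21, 8 bp

XhoI sites (CTCGAG) start at positions 58, 103.
XhoI cuts after the first base of each site, so after positions 58, 103.
SpeI sites (ACTAGT) start at positions 21, 29.
SpeI cuts after the first base of each site, so after positions 21, 29.
Combined cut positions: 21, 29, 58, 103.
Linear molecule, 4 cuts → 5 fragments:
  1–21 → 21 bp
  22–29 → 8 bp
  30–58 → 29 bp
  59–103 → 45 bp
  104–140 → 37 bp
Sorted largest to smallest: 45, 37, 29, 21, 8 bp.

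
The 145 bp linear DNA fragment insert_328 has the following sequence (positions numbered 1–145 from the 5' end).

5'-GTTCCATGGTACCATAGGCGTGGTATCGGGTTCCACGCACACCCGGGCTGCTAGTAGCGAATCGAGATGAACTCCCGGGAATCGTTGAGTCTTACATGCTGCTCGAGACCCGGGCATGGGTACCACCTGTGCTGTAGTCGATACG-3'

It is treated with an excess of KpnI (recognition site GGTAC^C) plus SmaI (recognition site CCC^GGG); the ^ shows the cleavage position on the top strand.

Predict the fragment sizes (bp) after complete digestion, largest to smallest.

KpnI sites (GGTACC) start at positions 8, 119.
KpnI cuts after base 5 of each site (before the last base), so after positions 12, 123.
SmaI sites (CCCGGG) start at positions 42, 74, 109.
SmaI cuts after base 3 of each site, so after positions 44, 76, 111.
Combined cut positions: 12, 44, 76, 111, 123.
Linear molecule, 5 cuts → 6 fragments:
  1–12 → 12 bp
  13–44 → 32 bp
  45–76 → 32 bp
  77–111 → 35 bp
  112–123 → 12 bp
  124–145 → 22 bp
Sorted largest to smallest: 35, 32, 32, 22, 12, 12 bp.

35, 32, 32, 22, 12, 12 bp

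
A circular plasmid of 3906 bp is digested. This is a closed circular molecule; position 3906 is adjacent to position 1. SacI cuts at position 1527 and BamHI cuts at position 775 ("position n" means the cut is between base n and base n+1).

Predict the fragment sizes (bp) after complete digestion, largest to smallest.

3154, 752 bp

Combined cut positions (sorted): 775, 1527.
Circular molecule, 2 cuts → 2 fragments:
  1527 − 775 = 752 bp
  wrap: 3906 − 1527 + 775 = 3154 bp
Sorted largest to smallest: 3154, 752 bp.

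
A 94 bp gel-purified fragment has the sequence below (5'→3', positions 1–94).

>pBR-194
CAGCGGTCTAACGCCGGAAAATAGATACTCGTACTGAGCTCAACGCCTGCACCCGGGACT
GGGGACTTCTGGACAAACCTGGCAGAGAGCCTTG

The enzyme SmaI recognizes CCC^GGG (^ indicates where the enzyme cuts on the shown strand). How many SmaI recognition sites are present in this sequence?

1

CCCGGG occurs starting at position 52.
SmaI cuts at 1 site.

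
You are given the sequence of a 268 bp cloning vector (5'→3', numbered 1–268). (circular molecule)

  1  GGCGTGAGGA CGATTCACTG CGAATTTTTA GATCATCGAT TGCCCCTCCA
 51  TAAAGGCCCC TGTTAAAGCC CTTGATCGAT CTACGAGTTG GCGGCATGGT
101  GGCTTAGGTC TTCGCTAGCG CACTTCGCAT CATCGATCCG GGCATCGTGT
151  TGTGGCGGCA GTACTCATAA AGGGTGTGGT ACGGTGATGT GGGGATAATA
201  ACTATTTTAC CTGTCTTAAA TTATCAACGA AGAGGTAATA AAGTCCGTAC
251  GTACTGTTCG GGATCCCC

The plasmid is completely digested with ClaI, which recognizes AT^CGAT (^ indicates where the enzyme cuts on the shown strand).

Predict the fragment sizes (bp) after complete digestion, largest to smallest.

ClaI sites (ATCGAT) start at positions 35, 75, 132.
ClaI cuts after base 2 of each site, so after positions 36, 76, 133.
Circular molecule, 3 cuts → 3 fragments:
  37–76 → 40 bp
  77–133 → 57 bp
  134–268 then 1–36 → 135 + 36 = 171 bp
Sorted largest to smallest: 171, 57, 40 bp.

171, 57, 40 bp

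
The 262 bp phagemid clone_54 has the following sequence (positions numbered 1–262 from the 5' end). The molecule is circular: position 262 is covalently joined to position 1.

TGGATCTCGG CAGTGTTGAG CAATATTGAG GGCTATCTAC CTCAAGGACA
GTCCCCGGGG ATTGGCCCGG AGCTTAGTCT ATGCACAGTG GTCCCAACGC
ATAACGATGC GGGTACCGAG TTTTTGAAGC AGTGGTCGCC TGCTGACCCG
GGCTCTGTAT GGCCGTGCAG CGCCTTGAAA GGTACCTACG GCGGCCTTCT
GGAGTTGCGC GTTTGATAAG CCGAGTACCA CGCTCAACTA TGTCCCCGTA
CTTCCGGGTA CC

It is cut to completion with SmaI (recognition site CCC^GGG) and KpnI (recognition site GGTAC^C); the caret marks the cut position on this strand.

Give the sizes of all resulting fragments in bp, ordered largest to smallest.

76, 60, 57, 36, 33 bp

SmaI sites (CCCGGG) start at positions 54, 147.
SmaI cuts after base 3 of each site, so after positions 56, 149.
KpnI sites (GGTACC) start at positions 112, 181, 257.
KpnI cuts after base 5 of each site (before the last base), so after positions 116, 185, 261.
Combined cut positions: 56, 116, 149, 185, 261.
Circular molecule, 5 cuts → 5 fragments:
  57–116 → 60 bp
  117–149 → 33 bp
  150–185 → 36 bp
  186–261 → 76 bp
  262–262 then 1–56 → 1 + 56 = 57 bp
Sorted largest to smallest: 76, 60, 57, 36, 33 bp.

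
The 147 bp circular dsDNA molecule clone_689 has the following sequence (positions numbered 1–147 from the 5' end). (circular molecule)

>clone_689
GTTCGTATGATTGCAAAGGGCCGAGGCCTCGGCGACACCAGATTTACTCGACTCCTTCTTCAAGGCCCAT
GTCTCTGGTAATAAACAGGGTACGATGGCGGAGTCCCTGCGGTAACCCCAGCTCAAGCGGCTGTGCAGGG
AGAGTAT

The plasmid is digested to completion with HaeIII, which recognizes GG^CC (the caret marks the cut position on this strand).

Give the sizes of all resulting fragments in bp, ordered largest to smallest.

HaeIII sites (GGCC) start at positions 19, 25, 64.
HaeIII cuts after base 2 of each site, so after positions 20, 26, 65.
Circular molecule, 3 cuts → 3 fragments:
  21–26 → 6 bp
  27–65 → 39 bp
  66–147 then 1–20 → 82 + 20 = 102 bp
Sorted largest to smallest: 102, 39, 6 bp.

102, 39, 6 bp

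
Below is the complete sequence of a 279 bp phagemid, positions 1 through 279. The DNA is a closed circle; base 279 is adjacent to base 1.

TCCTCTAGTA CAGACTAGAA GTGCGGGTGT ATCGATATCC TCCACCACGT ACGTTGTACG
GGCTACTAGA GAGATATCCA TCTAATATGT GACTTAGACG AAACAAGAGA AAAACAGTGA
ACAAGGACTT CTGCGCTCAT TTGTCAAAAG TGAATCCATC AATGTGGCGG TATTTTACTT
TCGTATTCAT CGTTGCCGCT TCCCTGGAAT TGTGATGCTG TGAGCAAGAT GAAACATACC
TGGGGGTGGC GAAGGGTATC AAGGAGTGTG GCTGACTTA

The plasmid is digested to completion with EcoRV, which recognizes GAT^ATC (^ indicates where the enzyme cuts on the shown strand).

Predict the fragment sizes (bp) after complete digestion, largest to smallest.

240, 39 bp

EcoRV sites (GATATC) start at positions 34, 73.
EcoRV cuts after base 3 of each site, so after positions 36, 75.
Circular molecule, 2 cuts → 2 fragments:
  37–75 → 39 bp
  76–279 then 1–36 → 204 + 36 = 240 bp
Sorted largest to smallest: 240, 39 bp.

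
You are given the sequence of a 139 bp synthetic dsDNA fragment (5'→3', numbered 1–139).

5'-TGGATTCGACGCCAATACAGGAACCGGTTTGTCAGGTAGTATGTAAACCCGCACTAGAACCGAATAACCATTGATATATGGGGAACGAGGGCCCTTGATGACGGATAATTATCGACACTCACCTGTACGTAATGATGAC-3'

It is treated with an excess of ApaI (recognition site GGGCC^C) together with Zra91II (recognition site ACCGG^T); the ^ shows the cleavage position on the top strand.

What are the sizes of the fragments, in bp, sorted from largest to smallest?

The ApaI site (GGGCCC) starts at position 89.
ApaI cuts after base 5 of each site (before the last base), so after position 93.
The Zra91II site (ACCGGT) starts at position 23.
Zra91II cuts after base 5 of each site (before the last base), so after position 27.
Combined cut positions: 27, 93.
Linear molecule, 2 cuts → 3 fragments:
  1–27 → 27 bp
  28–93 → 66 bp
  94–139 → 46 bp
Sorted largest to smallest: 66, 46, 27 bp.

66, 46, 27 bp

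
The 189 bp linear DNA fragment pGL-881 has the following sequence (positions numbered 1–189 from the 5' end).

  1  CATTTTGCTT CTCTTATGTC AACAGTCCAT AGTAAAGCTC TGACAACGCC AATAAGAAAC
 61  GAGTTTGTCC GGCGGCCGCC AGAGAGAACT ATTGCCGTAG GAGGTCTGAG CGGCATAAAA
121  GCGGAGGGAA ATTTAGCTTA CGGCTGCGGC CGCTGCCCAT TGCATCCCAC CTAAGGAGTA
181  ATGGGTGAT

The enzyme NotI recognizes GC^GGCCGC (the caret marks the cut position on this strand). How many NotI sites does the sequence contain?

GCGGCCGC occurs starting at positions 72, 146.
NotI cuts at 2 sites.

2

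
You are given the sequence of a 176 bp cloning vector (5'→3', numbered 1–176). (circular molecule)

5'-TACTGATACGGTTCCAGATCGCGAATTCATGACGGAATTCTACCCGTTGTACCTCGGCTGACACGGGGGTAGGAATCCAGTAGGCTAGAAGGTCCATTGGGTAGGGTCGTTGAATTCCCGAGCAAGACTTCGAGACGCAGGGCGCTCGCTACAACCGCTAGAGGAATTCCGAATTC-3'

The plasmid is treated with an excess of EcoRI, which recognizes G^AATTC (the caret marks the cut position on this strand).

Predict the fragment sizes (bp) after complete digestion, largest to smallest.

77, 52, 28, 12, 7 bp

EcoRI sites (GAATTC) start at positions 23, 35, 112, 164, 171.
EcoRI cuts after the first base of each site, so after positions 23, 35, 112, 164, 171.
Circular molecule, 5 cuts → 5 fragments:
  24–35 → 12 bp
  36–112 → 77 bp
  113–164 → 52 bp
  165–171 → 7 bp
  172–176 then 1–23 → 5 + 23 = 28 bp
Sorted largest to smallest: 77, 52, 28, 12, 7 bp.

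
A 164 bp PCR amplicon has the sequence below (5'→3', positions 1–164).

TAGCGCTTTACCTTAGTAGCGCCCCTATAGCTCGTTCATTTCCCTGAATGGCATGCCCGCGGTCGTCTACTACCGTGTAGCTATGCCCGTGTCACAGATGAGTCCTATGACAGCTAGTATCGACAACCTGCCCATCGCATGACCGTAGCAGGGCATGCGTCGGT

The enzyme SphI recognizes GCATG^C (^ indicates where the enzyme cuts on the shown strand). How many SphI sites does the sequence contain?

2

GCATGC occurs starting at positions 51, 153.
SphI cuts at 2 sites.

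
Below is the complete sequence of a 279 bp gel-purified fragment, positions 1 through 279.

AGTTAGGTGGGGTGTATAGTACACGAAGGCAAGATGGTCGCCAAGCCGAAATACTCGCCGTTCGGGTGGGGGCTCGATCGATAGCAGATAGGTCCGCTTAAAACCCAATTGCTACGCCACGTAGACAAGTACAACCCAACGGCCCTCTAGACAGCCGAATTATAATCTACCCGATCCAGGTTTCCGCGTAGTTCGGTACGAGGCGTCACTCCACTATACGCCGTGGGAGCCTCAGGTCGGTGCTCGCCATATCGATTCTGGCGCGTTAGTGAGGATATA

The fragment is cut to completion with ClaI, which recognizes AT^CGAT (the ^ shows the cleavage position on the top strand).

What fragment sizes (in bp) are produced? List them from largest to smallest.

174, 78, 27 bp

ClaI sites (ATCGAT) start at positions 77, 251.
ClaI cuts after base 2 of each site, so after positions 78, 252.
Linear molecule, 2 cuts → 3 fragments:
  1–78 → 78 bp
  79–252 → 174 bp
  253–279 → 27 bp
Sorted largest to smallest: 174, 78, 27 bp.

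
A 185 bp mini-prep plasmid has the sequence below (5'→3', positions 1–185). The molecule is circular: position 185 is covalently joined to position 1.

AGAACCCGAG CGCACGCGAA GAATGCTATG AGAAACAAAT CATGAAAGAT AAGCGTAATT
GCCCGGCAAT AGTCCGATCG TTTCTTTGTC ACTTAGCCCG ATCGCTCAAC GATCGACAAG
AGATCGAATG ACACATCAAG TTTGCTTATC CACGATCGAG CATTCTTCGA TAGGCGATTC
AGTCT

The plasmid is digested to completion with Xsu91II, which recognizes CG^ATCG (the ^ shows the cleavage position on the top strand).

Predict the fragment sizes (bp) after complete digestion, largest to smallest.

107, 43, 24, 11 bp

Xsu91II sites (CGATCG) start at positions 75, 99, 110, 153.
Xsu91II cuts after base 2 of each site, so after positions 76, 100, 111, 154.
Circular molecule, 4 cuts → 4 fragments:
  77–100 → 24 bp
  101–111 → 11 bp
  112–154 → 43 bp
  155–185 then 1–76 → 31 + 76 = 107 bp
Sorted largest to smallest: 107, 43, 24, 11 bp.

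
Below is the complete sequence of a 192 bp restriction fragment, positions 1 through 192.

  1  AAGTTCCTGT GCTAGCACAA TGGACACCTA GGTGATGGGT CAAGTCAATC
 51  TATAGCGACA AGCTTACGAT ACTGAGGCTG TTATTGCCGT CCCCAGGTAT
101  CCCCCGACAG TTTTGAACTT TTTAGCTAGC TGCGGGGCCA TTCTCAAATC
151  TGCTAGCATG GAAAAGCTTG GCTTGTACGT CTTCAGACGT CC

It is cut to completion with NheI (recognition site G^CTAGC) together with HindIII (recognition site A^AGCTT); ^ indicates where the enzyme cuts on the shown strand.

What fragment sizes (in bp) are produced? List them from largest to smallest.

NheI sites (GCTAGC) start at positions 11, 125, 152.
NheI cuts after the first base of each site, so after positions 11, 125, 152.
HindIII sites (AAGCTT) start at positions 60, 164.
HindIII cuts after the first base of each site, so after positions 60, 164.
Combined cut positions: 11, 60, 125, 152, 164.
Linear molecule, 5 cuts → 6 fragments:
  1–11 → 11 bp
  12–60 → 49 bp
  61–125 → 65 bp
  126–152 → 27 bp
  153–164 → 12 bp
  165–192 → 28 bp
Sorted largest to smallest: 65, 49, 28, 27, 12, 11 bp.

65, 49, 28, 27, 12, 11 bp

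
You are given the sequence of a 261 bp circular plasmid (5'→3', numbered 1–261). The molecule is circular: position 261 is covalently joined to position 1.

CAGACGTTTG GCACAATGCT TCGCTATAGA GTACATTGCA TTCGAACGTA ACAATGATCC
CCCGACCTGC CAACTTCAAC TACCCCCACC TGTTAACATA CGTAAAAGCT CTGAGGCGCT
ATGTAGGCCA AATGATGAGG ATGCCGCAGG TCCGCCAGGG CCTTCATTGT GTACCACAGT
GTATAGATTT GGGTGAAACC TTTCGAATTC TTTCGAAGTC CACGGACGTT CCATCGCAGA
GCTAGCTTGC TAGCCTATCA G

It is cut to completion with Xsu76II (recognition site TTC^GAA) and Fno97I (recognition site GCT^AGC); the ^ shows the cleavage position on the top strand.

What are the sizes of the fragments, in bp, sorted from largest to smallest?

161, 53, 29, 10, 8 bp

Xsu76II sites (TTCGAA) start at positions 41, 202, 212.
Xsu76II cuts after base 3 of each site, so after positions 43, 204, 214.
Fno97I sites (GCTAGC) start at positions 241, 249.
Fno97I cuts after base 3 of each site, so after positions 243, 251.
Combined cut positions: 43, 204, 214, 243, 251.
Circular molecule, 5 cuts → 5 fragments:
  44–204 → 161 bp
  205–214 → 10 bp
  215–243 → 29 bp
  244–251 → 8 bp
  252–261 then 1–43 → 10 + 43 = 53 bp
Sorted largest to smallest: 161, 53, 29, 10, 8 bp.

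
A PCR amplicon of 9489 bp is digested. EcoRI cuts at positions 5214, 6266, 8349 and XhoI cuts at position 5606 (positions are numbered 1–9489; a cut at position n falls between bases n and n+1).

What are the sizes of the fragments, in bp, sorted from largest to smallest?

5214, 2083, 1140, 660, 392 bp

Combined cut positions (sorted): 5214, 5606, 6266, 8349.
Linear molecule, 4 cuts → 5 fragments:
  5214 − 0 = 5214 bp
  5606 − 5214 = 392 bp
  6266 − 5606 = 660 bp
  8349 − 6266 = 2083 bp
  9489 − 8349 = 1140 bp
Sorted largest to smallest: 5214, 2083, 1140, 660, 392 bp.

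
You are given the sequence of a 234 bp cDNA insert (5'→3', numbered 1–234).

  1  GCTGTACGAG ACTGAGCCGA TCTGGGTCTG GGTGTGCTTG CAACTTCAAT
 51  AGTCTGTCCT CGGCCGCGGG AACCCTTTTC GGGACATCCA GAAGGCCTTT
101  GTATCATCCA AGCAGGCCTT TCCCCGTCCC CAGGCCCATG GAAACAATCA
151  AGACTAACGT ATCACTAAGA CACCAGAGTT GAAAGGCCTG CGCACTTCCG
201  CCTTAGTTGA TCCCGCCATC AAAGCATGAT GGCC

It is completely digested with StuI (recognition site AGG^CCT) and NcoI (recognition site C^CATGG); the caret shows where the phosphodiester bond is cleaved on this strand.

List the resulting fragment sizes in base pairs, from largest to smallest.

StuI sites (AGGCCT) start at positions 93, 114, 184.
StuI cuts after base 3 of each site, so after positions 95, 116, 186.
The NcoI site (CCATGG) starts at position 136.
NcoI cuts after the first base of each site, so after position 136.
Combined cut positions: 95, 116, 136, 186.
Linear molecule, 4 cuts → 5 fragments:
  1–95 → 95 bp
  96–116 → 21 bp
  117–136 → 20 bp
  137–186 → 50 bp
  187–234 → 48 bp
Sorted largest to smallest: 95, 50, 48, 21, 20 bp.

95, 50, 48, 21, 20 bp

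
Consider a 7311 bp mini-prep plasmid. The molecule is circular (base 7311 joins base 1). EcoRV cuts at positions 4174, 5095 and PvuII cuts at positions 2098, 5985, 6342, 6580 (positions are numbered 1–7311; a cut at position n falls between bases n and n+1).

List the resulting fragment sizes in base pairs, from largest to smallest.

2829, 2076, 921, 890, 357, 238 bp

Combined cut positions (sorted): 2098, 4174, 5095, 5985, 6342, 6580.
Circular molecule, 6 cuts → 6 fragments:
  4174 − 2098 = 2076 bp
  5095 − 4174 = 921 bp
  5985 − 5095 = 890 bp
  6342 − 5985 = 357 bp
  6580 − 6342 = 238 bp
  wrap: 7311 − 6580 + 2098 = 2829 bp
Sorted largest to smallest: 2829, 2076, 921, 890, 357, 238 bp.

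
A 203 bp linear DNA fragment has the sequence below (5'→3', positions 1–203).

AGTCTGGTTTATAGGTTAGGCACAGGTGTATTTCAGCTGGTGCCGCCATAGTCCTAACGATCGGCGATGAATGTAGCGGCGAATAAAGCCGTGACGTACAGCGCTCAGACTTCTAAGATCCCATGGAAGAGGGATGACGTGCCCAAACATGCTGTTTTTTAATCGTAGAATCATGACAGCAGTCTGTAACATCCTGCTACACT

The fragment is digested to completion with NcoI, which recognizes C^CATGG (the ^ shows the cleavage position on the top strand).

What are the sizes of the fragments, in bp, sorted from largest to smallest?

The NcoI site (CCATGG) starts at position 121.
NcoI cuts after the first base of each site, so after position 121.
Linear molecule, 1 cut → 2 fragments:
  1–121 → 121 bp
  122–203 → 82 bp
Sorted largest to smallest: 121, 82 bp.

121, 82 bp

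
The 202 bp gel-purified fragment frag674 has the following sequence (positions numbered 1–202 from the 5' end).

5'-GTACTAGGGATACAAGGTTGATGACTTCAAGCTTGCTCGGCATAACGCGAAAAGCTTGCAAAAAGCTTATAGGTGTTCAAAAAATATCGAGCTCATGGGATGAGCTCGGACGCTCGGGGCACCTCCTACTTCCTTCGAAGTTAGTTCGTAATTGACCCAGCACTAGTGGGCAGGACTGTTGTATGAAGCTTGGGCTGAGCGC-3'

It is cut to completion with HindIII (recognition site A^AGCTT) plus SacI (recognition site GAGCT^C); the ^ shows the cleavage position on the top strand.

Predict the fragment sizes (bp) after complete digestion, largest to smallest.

HindIII sites (AAGCTT) start at positions 29, 52, 63, 186.
HindIII cuts after the first base of each site, so after positions 29, 52, 63, 186.
SacI sites (GAGCTC) start at positions 89, 102.
SacI cuts after base 5 of each site (before the last base), so after positions 93, 106.
Combined cut positions: 29, 52, 63, 93, 106, 186.
Linear molecule, 6 cuts → 7 fragments:
  1–29 → 29 bp
  30–52 → 23 bp
  53–63 → 11 bp
  64–93 → 30 bp
  94–106 → 13 bp
  107–186 → 80 bp
  187–202 → 16 bp
Sorted largest to smallest: 80, 30, 29, 23, 16, 13, 11 bp.

80, 30, 29, 23, 16, 13, 11 bp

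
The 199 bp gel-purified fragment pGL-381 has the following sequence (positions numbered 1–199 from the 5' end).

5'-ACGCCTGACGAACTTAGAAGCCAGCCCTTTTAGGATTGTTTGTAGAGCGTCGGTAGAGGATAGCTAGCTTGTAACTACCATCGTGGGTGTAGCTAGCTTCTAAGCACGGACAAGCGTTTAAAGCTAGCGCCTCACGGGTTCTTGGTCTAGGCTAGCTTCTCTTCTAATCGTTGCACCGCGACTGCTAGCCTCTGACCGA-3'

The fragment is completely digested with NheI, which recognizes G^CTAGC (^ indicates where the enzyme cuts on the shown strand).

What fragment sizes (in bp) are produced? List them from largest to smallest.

NheI sites (GCTAGC) start at positions 63, 92, 123, 151, 184.
NheI cuts after the first base of each site, so after positions 63, 92, 123, 151, 184.
Linear molecule, 5 cuts → 6 fragments:
  1–63 → 63 bp
  64–92 → 29 bp
  93–123 → 31 bp
  124–151 → 28 bp
  152–184 → 33 bp
  185–199 → 15 bp
Sorted largest to smallest: 63, 33, 31, 29, 28, 15 bp.

63, 33, 31, 29, 28, 15 bp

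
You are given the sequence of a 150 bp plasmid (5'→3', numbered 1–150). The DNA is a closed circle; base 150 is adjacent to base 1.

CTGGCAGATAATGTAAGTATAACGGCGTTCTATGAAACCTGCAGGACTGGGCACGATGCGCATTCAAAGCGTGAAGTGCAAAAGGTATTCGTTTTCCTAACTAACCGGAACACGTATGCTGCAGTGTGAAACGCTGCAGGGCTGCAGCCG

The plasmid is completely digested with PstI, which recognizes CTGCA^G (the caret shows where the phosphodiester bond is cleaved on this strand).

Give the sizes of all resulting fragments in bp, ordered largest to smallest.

80, 47, 15, 8 bp

PstI sites (CTGCAG) start at positions 39, 119, 134, 142.
PstI cuts after base 5 of each site (before the last base), so after positions 43, 123, 138, 146.
Circular molecule, 4 cuts → 4 fragments:
  44–123 → 80 bp
  124–138 → 15 bp
  139–146 → 8 bp
  147–150 then 1–43 → 4 + 43 = 47 bp
Sorted largest to smallest: 80, 47, 15, 8 bp.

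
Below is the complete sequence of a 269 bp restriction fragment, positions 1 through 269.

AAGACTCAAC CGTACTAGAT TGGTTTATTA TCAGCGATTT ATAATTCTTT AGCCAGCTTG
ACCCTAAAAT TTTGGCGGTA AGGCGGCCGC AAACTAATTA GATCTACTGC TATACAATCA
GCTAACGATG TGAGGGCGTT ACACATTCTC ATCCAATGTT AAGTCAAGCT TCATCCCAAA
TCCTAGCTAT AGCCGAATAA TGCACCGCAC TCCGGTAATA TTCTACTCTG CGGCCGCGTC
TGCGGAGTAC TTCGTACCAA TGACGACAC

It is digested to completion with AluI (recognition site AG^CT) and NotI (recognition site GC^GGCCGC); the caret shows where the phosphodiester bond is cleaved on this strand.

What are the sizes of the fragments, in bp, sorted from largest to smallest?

56, 47, 45, 38, 37, 28, 18 bp

AluI sites (AGCT) start at positions 55, 120, 167, 185.
AluI cuts after base 2 of each site, so after positions 56, 121, 168, 186.
NotI sites (GCGGCCGC) start at positions 83, 230.
NotI cuts after base 2 of each site, so after positions 84, 231.
Combined cut positions: 56, 84, 121, 168, 186, 231.
Linear molecule, 6 cuts → 7 fragments:
  1–56 → 56 bp
  57–84 → 28 bp
  85–121 → 37 bp
  122–168 → 47 bp
  169–186 → 18 bp
  187–231 → 45 bp
  232–269 → 38 bp
Sorted largest to smallest: 56, 47, 45, 38, 37, 28, 18 bp.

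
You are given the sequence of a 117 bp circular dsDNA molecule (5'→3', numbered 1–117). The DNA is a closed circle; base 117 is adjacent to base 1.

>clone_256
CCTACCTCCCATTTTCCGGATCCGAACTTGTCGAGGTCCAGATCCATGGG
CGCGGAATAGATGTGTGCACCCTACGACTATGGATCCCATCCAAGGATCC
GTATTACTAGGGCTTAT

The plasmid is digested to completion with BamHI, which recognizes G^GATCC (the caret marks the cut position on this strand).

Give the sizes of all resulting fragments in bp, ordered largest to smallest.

64, 40, 13 bp

BamHI sites (GGATCC) start at positions 18, 82, 95.
BamHI cuts after the first base of each site, so after positions 18, 82, 95.
Circular molecule, 3 cuts → 3 fragments:
  19–82 → 64 bp
  83–95 → 13 bp
  96–117 then 1–18 → 22 + 18 = 40 bp
Sorted largest to smallest: 64, 40, 13 bp.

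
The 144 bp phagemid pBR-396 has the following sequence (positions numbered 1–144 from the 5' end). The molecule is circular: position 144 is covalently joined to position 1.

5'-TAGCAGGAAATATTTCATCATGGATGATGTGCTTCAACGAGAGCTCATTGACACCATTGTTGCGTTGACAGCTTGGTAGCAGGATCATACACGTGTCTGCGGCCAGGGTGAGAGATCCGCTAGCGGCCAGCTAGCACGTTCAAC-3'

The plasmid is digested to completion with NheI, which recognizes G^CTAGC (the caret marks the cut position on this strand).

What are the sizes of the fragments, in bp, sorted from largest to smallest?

133, 11 bp

NheI sites (GCTAGC) start at positions 119, 130.
NheI cuts after the first base of each site, so after positions 119, 130.
Circular molecule, 2 cuts → 2 fragments:
  120–130 → 11 bp
  131–144 then 1–119 → 14 + 119 = 133 bp
Sorted largest to smallest: 133, 11 bp.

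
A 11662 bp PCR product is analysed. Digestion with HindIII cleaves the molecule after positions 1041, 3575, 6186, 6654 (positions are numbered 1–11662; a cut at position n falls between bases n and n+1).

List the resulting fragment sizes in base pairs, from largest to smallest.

5008, 2611, 2534, 1041, 468 bp

Linear molecule, 4 cuts → 5 fragments:
  1041 − 0 = 1041 bp
  3575 − 1041 = 2534 bp
  6186 − 3575 = 2611 bp
  6654 − 6186 = 468 bp
  11662 − 6654 = 5008 bp
Sorted largest to smallest: 5008, 2611, 2534, 1041, 468 bp.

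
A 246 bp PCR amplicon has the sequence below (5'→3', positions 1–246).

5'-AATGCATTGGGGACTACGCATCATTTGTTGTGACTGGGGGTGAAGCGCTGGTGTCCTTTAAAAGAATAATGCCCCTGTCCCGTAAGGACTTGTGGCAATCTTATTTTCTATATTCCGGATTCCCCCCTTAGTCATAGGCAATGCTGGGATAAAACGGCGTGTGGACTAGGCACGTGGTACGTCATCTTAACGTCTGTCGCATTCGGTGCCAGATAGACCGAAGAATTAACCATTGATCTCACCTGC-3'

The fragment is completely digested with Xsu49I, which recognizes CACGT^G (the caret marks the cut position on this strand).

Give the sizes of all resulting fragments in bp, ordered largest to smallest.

The Xsu49I site (CACGTG) starts at position 171.
Xsu49I cuts after base 5 of each site (before the last base), so after position 175.
Linear molecule, 1 cut → 2 fragments:
  1–175 → 175 bp
  176–246 → 71 bp
Sorted largest to smallest: 175, 71 bp.

175, 71 bp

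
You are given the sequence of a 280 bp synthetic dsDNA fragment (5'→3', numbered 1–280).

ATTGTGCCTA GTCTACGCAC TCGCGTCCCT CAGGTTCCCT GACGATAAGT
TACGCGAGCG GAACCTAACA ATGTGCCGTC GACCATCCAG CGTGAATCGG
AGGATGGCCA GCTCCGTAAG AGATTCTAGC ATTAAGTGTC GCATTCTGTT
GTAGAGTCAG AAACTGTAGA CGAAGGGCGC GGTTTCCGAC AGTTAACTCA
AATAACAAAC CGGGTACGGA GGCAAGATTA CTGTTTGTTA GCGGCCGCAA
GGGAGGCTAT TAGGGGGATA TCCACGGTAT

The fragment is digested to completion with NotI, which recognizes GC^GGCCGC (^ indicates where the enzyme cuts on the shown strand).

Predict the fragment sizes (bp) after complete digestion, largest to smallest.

The NotI site (GCGGCCGC) starts at position 241.
NotI cuts after base 2 of each site, so after position 242.
Linear molecule, 1 cut → 2 fragments:
  1–242 → 242 bp
  243–280 → 38 bp
Sorted largest to smallest: 242, 38 bp.

242, 38 bp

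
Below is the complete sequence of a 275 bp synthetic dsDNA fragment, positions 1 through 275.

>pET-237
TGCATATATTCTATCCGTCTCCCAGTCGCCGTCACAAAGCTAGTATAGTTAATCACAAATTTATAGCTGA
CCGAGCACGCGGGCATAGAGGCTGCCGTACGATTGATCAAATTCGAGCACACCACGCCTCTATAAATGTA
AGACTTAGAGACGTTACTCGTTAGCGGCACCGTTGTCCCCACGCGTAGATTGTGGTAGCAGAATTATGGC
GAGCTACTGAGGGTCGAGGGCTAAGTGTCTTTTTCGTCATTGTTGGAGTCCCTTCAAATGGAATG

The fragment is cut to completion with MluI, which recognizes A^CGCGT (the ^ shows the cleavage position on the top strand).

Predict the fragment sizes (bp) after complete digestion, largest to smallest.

The MluI site (ACGCGT) starts at position 181.
MluI cuts after the first base of each site, so after position 181.
Linear molecule, 1 cut → 2 fragments:
  1–181 → 181 bp
  182–275 → 94 bp
Sorted largest to smallest: 181, 94 bp.

181, 94 bp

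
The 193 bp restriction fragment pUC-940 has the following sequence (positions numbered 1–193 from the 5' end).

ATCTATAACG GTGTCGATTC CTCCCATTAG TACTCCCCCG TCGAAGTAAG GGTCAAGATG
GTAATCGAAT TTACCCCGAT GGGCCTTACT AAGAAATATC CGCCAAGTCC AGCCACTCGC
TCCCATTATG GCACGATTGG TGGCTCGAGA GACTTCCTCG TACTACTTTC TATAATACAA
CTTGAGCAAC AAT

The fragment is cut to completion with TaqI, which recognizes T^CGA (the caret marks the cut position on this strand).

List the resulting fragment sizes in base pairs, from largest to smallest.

80, 48, 27, 24, 14 bp

TaqI sites (TCGA) start at positions 14, 41, 65, 145.
TaqI cuts after the first base of each site, so after positions 14, 41, 65, 145.
Linear molecule, 4 cuts → 5 fragments:
  1–14 → 14 bp
  15–41 → 27 bp
  42–65 → 24 bp
  66–145 → 80 bp
  146–193 → 48 bp
Sorted largest to smallest: 80, 48, 27, 24, 14 bp.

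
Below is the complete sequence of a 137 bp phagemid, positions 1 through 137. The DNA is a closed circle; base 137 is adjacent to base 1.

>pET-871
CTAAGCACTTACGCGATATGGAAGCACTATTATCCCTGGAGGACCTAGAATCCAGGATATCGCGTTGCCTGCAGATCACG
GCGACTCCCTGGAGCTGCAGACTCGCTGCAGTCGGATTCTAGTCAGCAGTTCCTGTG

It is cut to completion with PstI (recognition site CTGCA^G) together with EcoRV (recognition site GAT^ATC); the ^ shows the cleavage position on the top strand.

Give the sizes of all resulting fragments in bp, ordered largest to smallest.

85, 26, 15, 11 bp

PstI sites (CTGCAG) start at positions 69, 95, 106.
PstI cuts after base 5 of each site (before the last base), so after positions 73, 99, 110.
The EcoRV site (GATATC) starts at position 56.
EcoRV cuts after base 3 of each site, so after position 58.
Combined cut positions: 58, 73, 99, 110.
Circular molecule, 4 cuts → 4 fragments:
  59–73 → 15 bp
  74–99 → 26 bp
  100–110 → 11 bp
  111–137 then 1–58 → 27 + 58 = 85 bp
Sorted largest to smallest: 85, 26, 15, 11 bp.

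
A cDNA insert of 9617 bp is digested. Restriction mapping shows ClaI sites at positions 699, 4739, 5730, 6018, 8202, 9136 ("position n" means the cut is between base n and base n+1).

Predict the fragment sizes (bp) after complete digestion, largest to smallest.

4040, 2184, 991, 934, 699, 481, 288 bp

Linear molecule, 6 cuts → 7 fragments:
  699 − 0 = 699 bp
  4739 − 699 = 4040 bp
  5730 − 4739 = 991 bp
  6018 − 5730 = 288 bp
  8202 − 6018 = 2184 bp
  9136 − 8202 = 934 bp
  9617 − 9136 = 481 bp
Sorted largest to smallest: 4040, 2184, 991, 934, 699, 481, 288 bp.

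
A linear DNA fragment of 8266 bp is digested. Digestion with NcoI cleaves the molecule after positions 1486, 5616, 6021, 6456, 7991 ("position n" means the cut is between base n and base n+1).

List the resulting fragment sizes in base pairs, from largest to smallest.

4130, 1535, 1486, 435, 405, 275 bp

Linear molecule, 5 cuts → 6 fragments:
  1486 − 0 = 1486 bp
  5616 − 1486 = 4130 bp
  6021 − 5616 = 405 bp
  6456 − 6021 = 435 bp
  7991 − 6456 = 1535 bp
  8266 − 7991 = 275 bp
Sorted largest to smallest: 4130, 1535, 1486, 435, 405, 275 bp.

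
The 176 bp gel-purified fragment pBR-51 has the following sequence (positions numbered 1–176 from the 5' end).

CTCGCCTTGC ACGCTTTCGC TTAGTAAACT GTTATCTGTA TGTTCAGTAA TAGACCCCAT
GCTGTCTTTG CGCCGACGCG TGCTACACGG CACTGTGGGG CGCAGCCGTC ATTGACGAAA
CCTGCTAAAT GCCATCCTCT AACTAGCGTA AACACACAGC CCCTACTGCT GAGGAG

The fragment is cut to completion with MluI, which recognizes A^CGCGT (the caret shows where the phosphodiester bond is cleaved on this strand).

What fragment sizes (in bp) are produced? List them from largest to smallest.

100, 76 bp

The MluI site (ACGCGT) starts at position 76.
MluI cuts after the first base of each site, so after position 76.
Linear molecule, 1 cut → 2 fragments:
  1–76 → 76 bp
  77–176 → 100 bp
Sorted largest to smallest: 100, 76 bp.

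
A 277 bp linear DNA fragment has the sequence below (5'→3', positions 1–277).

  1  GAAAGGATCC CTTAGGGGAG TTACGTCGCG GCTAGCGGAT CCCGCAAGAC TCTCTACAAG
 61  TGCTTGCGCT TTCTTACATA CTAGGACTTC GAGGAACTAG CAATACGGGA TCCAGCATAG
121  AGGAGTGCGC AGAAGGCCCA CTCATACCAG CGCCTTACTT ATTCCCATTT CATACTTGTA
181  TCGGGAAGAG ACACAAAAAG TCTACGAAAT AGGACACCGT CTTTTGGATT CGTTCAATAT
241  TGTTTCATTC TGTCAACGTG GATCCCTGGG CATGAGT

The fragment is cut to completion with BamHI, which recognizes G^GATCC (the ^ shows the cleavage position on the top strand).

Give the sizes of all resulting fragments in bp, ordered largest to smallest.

152, 71, 32, 17, 5 bp

BamHI sites (GGATCC) start at positions 5, 37, 108, 260.
BamHI cuts after the first base of each site, so after positions 5, 37, 108, 260.
Linear molecule, 4 cuts → 5 fragments:
  1–5 → 5 bp
  6–37 → 32 bp
  38–108 → 71 bp
  109–260 → 152 bp
  261–277 → 17 bp
Sorted largest to smallest: 152, 71, 32, 17, 5 bp.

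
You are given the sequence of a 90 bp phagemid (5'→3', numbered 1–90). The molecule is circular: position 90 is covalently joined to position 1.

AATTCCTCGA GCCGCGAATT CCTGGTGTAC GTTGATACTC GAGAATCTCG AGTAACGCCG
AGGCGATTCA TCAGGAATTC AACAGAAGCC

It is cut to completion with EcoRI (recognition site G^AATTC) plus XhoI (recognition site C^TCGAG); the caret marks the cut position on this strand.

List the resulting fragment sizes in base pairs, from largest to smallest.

EcoRI sites (GAATTC) start at positions 16, 75.
EcoRI cuts after the first base of each site, so after positions 16, 75.
XhoI sites (CTCGAG) start at positions 6, 38, 47.
XhoI cuts after the first base of each site, so after positions 6, 38, 47.
Combined cut positions: 6, 16, 38, 47, 75.
Circular molecule, 5 cuts → 5 fragments:
  7–16 → 10 bp
  17–38 → 22 bp
  39–47 → 9 bp
  48–75 → 28 bp
  76–90 then 1–6 → 15 + 6 = 21 bp
Sorted largest to smallest: 28, 22, 21, 10, 9 bp.

28, 22, 21, 10, 9 bp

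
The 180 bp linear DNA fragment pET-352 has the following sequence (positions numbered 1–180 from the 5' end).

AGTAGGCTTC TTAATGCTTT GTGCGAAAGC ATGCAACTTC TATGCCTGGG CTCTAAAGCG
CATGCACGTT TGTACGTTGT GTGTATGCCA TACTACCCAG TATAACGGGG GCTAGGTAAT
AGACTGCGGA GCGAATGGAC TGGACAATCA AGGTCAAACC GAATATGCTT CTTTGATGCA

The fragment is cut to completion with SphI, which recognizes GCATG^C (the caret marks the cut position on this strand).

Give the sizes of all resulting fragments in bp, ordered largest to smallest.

116, 33, 31 bp

SphI sites (GCATGC) start at positions 29, 60.
SphI cuts after base 5 of each site (before the last base), so after positions 33, 64.
Linear molecule, 2 cuts → 3 fragments:
  1–33 → 33 bp
  34–64 → 31 bp
  65–180 → 116 bp
Sorted largest to smallest: 116, 33, 31 bp.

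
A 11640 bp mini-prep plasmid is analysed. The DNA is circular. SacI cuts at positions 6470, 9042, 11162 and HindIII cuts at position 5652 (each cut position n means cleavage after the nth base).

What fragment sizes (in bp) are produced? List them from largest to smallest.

6130, 2572, 2120, 818 bp

Combined cut positions (sorted): 5652, 6470, 9042, 11162.
Circular molecule, 4 cuts → 4 fragments:
  6470 − 5652 = 818 bp
  9042 − 6470 = 2572 bp
  11162 − 9042 = 2120 bp
  wrap: 11640 − 11162 + 5652 = 6130 bp
Sorted largest to smallest: 6130, 2572, 2120, 818 bp.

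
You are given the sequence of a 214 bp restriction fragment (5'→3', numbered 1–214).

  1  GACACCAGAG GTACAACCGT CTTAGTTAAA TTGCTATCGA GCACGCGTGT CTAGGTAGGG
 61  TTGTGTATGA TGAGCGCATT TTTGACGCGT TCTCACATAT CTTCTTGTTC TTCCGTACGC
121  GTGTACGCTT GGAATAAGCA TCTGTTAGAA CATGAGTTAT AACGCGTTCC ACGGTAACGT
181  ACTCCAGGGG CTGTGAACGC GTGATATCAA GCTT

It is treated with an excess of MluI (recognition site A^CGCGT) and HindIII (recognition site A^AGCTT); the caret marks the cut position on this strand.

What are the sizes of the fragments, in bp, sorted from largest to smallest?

MluI sites (ACGCGT) start at positions 43, 85, 117, 162, 197.
MluI cuts after the first base of each site, so after positions 43, 85, 117, 162, 197.
The HindIII site (AAGCTT) starts at position 209.
HindIII cuts after the first base of each site, so after position 209.
Combined cut positions: 43, 85, 117, 162, 197, 209.
Linear molecule, 6 cuts → 7 fragments:
  1–43 → 43 bp
  44–85 → 42 bp
  86–117 → 32 bp
  118–162 → 45 bp
  163–197 → 35 bp
  198–209 → 12 bp
  210–214 → 5 bp
Sorted largest to smallest: 45, 43, 42, 35, 32, 12, 5 bp.

45, 43, 42, 35, 32, 12, 5 bp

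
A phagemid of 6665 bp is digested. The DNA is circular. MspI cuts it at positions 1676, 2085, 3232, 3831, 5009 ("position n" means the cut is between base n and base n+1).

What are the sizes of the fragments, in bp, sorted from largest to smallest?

Circular molecule, 5 cuts → 5 fragments:
  2085 − 1676 = 409 bp
  3232 − 2085 = 1147 bp
  3831 − 3232 = 599 bp
  5009 − 3831 = 1178 bp
  wrap: 6665 − 5009 + 1676 = 3332 bp
Sorted largest to smallest: 3332, 1178, 1147, 599, 409 bp.

3332, 1178, 1147, 599, 409 bp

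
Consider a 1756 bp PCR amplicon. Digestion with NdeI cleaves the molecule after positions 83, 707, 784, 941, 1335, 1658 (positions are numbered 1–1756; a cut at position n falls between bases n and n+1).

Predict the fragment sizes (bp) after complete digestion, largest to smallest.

Linear molecule, 6 cuts → 7 fragments:
  83 − 0 = 83 bp
  707 − 83 = 624 bp
  784 − 707 = 77 bp
  941 − 784 = 157 bp
  1335 − 941 = 394 bp
  1658 − 1335 = 323 bp
  1756 − 1658 = 98 bp
Sorted largest to smallest: 624, 394, 323, 157, 98, 83, 77 bp.

624, 394, 323, 157, 98, 83, 77 bp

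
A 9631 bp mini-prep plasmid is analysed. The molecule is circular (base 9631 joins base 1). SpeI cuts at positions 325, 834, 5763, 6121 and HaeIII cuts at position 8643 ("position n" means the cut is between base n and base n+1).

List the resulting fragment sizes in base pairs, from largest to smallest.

4929, 2522, 1313, 509, 358 bp

Combined cut positions (sorted): 325, 834, 5763, 6121, 8643.
Circular molecule, 5 cuts → 5 fragments:
  834 − 325 = 509 bp
  5763 − 834 = 4929 bp
  6121 − 5763 = 358 bp
  8643 − 6121 = 2522 bp
  wrap: 9631 − 8643 + 325 = 1313 bp
Sorted largest to smallest: 4929, 2522, 1313, 509, 358 bp.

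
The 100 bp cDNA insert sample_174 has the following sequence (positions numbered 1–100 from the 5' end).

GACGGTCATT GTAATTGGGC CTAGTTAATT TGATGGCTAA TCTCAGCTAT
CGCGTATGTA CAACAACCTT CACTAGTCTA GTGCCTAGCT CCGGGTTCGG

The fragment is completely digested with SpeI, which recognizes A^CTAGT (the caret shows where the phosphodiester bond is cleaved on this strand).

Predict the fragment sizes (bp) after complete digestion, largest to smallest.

72, 28 bp

The SpeI site (ACTAGT) starts at position 72.
SpeI cuts after the first base of each site, so after position 72.
Linear molecule, 1 cut → 2 fragments:
  1–72 → 72 bp
  73–100 → 28 bp
Sorted largest to smallest: 72, 28 bp.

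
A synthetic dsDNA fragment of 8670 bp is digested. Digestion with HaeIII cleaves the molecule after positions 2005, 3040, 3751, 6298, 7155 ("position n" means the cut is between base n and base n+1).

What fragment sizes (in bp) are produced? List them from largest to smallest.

Linear molecule, 5 cuts → 6 fragments:
  2005 − 0 = 2005 bp
  3040 − 2005 = 1035 bp
  3751 − 3040 = 711 bp
  6298 − 3751 = 2547 bp
  7155 − 6298 = 857 bp
  8670 − 7155 = 1515 bp
Sorted largest to smallest: 2547, 2005, 1515, 1035, 857, 711 bp.

2547, 2005, 1515, 1035, 857, 711 bp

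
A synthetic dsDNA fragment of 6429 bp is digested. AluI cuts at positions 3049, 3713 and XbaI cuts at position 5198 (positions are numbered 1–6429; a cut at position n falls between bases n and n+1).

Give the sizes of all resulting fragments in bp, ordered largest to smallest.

Combined cut positions (sorted): 3049, 3713, 5198.
Linear molecule, 3 cuts → 4 fragments:
  3049 − 0 = 3049 bp
  3713 − 3049 = 664 bp
  5198 − 3713 = 1485 bp
  6429 − 5198 = 1231 bp
Sorted largest to smallest: 3049, 1485, 1231, 664 bp.

3049, 1485, 1231, 664 bp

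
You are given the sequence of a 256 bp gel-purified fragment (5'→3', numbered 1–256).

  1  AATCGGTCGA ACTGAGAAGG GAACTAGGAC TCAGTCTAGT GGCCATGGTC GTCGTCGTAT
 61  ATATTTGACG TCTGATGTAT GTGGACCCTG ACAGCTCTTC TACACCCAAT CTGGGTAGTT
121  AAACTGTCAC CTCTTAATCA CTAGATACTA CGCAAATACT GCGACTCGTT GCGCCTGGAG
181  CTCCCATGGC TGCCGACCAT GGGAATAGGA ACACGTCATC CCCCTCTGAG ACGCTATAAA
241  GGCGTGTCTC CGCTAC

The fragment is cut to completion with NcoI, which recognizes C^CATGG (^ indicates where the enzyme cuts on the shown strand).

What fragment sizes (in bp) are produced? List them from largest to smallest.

141, 59, 43, 13 bp

NcoI sites (CCATGG) start at positions 43, 184, 197.
NcoI cuts after the first base of each site, so after positions 43, 184, 197.
Linear molecule, 3 cuts → 4 fragments:
  1–43 → 43 bp
  44–184 → 141 bp
  185–197 → 13 bp
  198–256 → 59 bp
Sorted largest to smallest: 141, 59, 43, 13 bp.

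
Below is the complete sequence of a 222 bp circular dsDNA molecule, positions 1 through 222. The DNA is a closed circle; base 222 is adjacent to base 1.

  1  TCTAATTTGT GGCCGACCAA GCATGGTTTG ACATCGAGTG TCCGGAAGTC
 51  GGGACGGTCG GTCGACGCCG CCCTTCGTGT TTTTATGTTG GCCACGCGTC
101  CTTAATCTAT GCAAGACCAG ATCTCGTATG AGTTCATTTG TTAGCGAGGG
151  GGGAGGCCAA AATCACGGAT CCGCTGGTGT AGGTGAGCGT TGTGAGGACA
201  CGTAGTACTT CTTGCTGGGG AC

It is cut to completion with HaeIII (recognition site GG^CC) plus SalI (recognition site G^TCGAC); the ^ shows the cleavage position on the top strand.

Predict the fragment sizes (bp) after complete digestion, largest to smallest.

HaeIII sites (GGCC) start at positions 11, 90, 155.
HaeIII cuts after base 2 of each site, so after positions 12, 91, 156.
The SalI site (GTCGAC) starts at position 61.
SalI cuts after the first base of each site, so after position 61.
Combined cut positions: 12, 61, 91, 156.
Circular molecule, 4 cuts → 4 fragments:
  13–61 → 49 bp
  62–91 → 30 bp
  92–156 → 65 bp
  157–222 then 1–12 → 66 + 12 = 78 bp
Sorted largest to smallest: 78, 65, 49, 30 bp.

78, 65, 49, 30 bp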